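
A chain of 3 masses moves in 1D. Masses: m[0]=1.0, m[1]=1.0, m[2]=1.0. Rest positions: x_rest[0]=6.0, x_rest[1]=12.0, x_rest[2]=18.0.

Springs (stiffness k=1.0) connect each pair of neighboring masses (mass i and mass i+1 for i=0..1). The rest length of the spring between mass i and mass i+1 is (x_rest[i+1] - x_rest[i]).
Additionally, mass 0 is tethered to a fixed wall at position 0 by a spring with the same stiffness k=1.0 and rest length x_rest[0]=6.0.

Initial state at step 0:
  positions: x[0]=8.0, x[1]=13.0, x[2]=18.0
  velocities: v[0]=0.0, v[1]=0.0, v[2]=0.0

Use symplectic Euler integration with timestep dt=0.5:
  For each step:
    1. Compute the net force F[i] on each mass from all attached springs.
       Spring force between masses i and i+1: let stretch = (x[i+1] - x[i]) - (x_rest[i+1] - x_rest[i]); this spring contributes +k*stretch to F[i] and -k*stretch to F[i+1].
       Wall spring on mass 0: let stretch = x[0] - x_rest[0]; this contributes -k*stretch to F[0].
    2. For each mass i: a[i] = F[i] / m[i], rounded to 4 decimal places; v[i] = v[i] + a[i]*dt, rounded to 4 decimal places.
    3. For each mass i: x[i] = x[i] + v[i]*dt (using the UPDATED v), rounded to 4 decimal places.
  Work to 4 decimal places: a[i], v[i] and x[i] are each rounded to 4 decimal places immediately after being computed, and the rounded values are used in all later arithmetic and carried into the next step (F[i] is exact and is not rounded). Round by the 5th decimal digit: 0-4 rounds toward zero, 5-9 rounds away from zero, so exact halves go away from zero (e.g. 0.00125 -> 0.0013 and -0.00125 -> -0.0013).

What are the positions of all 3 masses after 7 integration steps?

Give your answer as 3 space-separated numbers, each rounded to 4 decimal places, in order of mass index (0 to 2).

Step 0: x=[8.0000 13.0000 18.0000] v=[0.0000 0.0000 0.0000]
Step 1: x=[7.2500 13.0000 18.2500] v=[-1.5000 0.0000 0.5000]
Step 2: x=[6.1250 12.8750 18.6875] v=[-2.2500 -0.2500 0.8750]
Step 3: x=[5.1563 12.5156 19.1719] v=[-1.9375 -0.7188 0.9688]
Step 4: x=[4.7383 11.9805 19.4923] v=[-0.8360 -1.0703 0.6407]
Step 5: x=[4.9463 11.5128 19.4347] v=[0.4160 -0.9355 -0.1152]
Step 6: x=[5.5594 11.3839 18.8966] v=[1.2261 -0.2578 -1.0762]
Step 7: x=[6.2388 11.6771 17.9803] v=[1.3587 0.5863 -1.8326]

Answer: 6.2388 11.6771 17.9803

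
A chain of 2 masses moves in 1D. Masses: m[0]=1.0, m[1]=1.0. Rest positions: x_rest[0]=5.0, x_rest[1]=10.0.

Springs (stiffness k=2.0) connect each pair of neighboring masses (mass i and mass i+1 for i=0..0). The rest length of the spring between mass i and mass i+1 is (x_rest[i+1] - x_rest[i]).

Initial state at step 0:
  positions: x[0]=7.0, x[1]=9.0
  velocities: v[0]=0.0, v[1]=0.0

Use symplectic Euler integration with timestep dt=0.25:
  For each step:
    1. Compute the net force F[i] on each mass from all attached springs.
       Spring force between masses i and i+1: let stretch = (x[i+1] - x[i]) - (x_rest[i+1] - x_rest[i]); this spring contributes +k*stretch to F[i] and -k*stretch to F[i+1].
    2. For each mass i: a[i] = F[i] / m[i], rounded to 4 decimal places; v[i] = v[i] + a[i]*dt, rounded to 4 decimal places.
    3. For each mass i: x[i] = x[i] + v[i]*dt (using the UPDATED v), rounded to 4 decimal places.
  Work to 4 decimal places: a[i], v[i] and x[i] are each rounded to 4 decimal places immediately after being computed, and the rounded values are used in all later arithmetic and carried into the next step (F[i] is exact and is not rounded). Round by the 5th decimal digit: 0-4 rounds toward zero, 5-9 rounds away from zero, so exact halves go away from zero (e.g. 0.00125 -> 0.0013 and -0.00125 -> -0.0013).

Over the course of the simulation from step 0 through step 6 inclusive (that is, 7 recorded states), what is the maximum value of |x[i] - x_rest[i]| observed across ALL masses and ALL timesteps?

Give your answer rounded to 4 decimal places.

Step 0: x=[7.0000 9.0000] v=[0.0000 0.0000]
Step 1: x=[6.6250 9.3750] v=[-1.5000 1.5000]
Step 2: x=[5.9688 10.0313] v=[-2.6250 2.6250]
Step 3: x=[5.1954 10.8048] v=[-3.0938 3.0938]
Step 4: x=[4.4981 11.5021] v=[-2.7891 2.7891]
Step 5: x=[4.0513 11.9489] v=[-1.7871 1.7871]
Step 6: x=[3.9667 12.0335] v=[-0.3383 0.3383]
Max displacement = 2.0335

Answer: 2.0335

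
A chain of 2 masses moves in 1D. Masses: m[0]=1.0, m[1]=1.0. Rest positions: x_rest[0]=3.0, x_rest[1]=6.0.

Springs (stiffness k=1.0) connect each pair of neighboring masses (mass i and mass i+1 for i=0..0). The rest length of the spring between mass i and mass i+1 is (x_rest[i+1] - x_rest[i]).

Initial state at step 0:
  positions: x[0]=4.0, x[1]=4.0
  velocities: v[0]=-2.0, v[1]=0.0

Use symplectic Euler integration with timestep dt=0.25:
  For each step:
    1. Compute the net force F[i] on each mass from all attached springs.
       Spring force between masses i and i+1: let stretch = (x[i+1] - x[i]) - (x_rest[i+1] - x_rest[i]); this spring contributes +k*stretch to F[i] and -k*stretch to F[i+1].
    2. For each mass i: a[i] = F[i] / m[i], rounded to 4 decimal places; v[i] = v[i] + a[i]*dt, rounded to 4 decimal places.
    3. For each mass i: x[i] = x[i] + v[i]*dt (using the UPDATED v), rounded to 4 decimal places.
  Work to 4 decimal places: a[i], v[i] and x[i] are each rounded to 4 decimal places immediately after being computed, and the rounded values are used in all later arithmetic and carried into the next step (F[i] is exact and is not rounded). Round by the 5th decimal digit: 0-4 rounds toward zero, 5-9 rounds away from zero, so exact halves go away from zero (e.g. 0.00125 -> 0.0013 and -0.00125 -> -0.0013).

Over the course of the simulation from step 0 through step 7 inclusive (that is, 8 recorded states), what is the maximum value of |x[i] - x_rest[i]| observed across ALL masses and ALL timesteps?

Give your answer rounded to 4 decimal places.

Answer: 4.0416

Derivation:
Step 0: x=[4.0000 4.0000] v=[-2.0000 0.0000]
Step 1: x=[3.3125 4.1875] v=[-2.7500 0.7500]
Step 2: x=[2.4922 4.5078] v=[-3.2813 1.2813]
Step 3: x=[1.6104 4.8897] v=[-3.5274 1.5274]
Step 4: x=[0.7460 5.2541] v=[-3.4576 1.4576]
Step 5: x=[-0.0242 5.5243] v=[-3.0806 1.0806]
Step 6: x=[-0.6351 5.6352] v=[-2.4435 0.4435]
Step 7: x=[-1.0416 5.5417] v=[-1.6259 -0.3741]
Max displacement = 4.0416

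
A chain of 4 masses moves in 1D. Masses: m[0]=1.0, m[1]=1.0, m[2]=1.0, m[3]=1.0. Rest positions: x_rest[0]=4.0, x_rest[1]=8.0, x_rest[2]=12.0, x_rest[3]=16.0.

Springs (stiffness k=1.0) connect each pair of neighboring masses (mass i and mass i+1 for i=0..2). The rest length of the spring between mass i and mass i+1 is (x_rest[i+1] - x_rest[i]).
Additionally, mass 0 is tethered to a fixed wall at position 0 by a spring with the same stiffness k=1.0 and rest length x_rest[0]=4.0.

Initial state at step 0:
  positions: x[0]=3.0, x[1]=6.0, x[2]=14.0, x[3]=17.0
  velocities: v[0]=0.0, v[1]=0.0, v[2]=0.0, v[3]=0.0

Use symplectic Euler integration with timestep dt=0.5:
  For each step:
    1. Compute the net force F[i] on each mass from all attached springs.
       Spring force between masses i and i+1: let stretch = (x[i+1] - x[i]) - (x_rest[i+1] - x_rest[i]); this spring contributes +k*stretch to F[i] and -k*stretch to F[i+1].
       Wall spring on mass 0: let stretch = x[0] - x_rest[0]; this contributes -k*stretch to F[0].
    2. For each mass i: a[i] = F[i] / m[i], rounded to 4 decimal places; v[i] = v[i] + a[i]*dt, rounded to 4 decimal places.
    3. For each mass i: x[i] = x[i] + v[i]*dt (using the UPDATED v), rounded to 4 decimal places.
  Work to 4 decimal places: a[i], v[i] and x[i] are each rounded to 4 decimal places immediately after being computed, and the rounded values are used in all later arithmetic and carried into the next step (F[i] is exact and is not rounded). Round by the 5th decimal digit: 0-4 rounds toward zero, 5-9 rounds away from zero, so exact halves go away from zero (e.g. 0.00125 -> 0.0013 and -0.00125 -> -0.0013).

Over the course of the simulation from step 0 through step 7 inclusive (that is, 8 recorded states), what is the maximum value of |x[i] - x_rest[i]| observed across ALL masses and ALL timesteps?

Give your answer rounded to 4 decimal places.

Answer: 2.1778

Derivation:
Step 0: x=[3.0000 6.0000 14.0000 17.0000] v=[0.0000 0.0000 0.0000 0.0000]
Step 1: x=[3.0000 7.2500 12.7500 17.2500] v=[0.0000 2.5000 -2.5000 0.5000]
Step 2: x=[3.3125 8.8125 11.2500 17.3750] v=[0.6250 3.1250 -3.0000 0.2500]
Step 3: x=[4.1719 9.6094 10.6719 16.9688] v=[1.7188 1.5938 -1.1563 -0.8125]
Step 4: x=[5.3477 9.3126 11.4024 15.9883] v=[2.3516 -0.5937 1.4609 -1.9610]
Step 5: x=[6.1778 8.5470 12.7569 14.8613] v=[1.6602 -1.5313 2.7090 -2.2540]
Step 6: x=[6.0558 8.2415 13.5851 14.2082] v=[-0.2441 -0.6110 1.6563 -1.3062]
Step 7: x=[4.9662 8.7255 13.2331 14.3994] v=[-2.1792 0.9680 -0.7040 0.3823]
Max displacement = 2.1778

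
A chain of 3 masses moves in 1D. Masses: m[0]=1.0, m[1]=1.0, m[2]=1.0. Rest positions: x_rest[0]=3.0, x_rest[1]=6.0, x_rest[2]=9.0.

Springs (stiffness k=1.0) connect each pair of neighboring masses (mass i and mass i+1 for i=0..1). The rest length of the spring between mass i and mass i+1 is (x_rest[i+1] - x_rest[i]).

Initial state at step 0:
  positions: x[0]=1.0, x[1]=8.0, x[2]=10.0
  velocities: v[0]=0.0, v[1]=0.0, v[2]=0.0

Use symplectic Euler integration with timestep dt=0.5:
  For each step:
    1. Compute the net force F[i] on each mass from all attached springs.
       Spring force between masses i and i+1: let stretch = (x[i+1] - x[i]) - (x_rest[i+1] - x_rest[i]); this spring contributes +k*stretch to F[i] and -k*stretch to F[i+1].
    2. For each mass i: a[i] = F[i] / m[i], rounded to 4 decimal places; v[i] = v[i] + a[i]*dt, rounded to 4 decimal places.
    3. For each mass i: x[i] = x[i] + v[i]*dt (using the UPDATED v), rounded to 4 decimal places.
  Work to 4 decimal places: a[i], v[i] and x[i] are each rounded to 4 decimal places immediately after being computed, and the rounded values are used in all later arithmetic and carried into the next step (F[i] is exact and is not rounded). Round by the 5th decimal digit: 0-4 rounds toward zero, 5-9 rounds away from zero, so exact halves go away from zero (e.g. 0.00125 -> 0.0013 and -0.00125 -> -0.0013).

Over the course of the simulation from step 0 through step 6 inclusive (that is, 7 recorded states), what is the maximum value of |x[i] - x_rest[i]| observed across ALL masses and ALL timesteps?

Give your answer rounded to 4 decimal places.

Step 0: x=[1.0000 8.0000 10.0000] v=[0.0000 0.0000 0.0000]
Step 1: x=[2.0000 6.7500 10.2500] v=[2.0000 -2.5000 0.5000]
Step 2: x=[3.4375 5.1875 10.3750] v=[2.8750 -3.1250 0.2500]
Step 3: x=[4.5625 4.4844 9.9531] v=[2.2500 -1.4063 -0.8438]
Step 4: x=[4.9180 5.1680 8.9140] v=[0.7110 1.3671 -2.0782]
Step 5: x=[4.5860 6.7256 7.6884] v=[-0.6640 3.1151 -2.4512]
Step 6: x=[4.0389 7.9890 6.9721] v=[-1.0942 2.5267 -1.4326]
Max displacement = 2.0279

Answer: 2.0279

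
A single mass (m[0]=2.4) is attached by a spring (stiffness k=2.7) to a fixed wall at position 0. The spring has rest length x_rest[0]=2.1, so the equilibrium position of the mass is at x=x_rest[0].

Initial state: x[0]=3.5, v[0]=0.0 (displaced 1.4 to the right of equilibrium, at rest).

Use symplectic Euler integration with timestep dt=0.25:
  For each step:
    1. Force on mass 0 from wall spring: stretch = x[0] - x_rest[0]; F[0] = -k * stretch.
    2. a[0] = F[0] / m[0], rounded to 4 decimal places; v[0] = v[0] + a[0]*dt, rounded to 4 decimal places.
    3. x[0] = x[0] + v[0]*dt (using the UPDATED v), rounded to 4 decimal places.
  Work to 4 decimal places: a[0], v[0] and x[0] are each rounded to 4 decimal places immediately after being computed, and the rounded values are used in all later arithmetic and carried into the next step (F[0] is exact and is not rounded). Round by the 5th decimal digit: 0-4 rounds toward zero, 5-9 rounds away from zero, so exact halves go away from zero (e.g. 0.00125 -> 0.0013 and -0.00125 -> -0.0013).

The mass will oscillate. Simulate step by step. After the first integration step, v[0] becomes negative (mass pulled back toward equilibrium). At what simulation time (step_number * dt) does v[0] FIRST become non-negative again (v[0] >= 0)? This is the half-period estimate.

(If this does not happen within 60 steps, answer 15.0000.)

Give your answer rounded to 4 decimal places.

Step 0: x=[3.5000] v=[0.0000]
Step 1: x=[3.4016] v=[-0.3938]
Step 2: x=[3.2116] v=[-0.7599]
Step 3: x=[2.9435] v=[-1.0726]
Step 4: x=[2.6161] v=[-1.3098]
Step 5: x=[2.2524] v=[-1.4550]
Step 6: x=[1.8779] v=[-1.4979]
Step 7: x=[1.5191] v=[-1.4354]
Step 8: x=[1.2011] v=[-1.2720]
Step 9: x=[0.9463] v=[-1.0192]
Step 10: x=[0.7726] v=[-0.6947]
Step 11: x=[0.6923] v=[-0.3214]
Step 12: x=[0.7109] v=[0.0745]
First v>=0 after going negative at step 12, time=3.0000

Answer: 3.0000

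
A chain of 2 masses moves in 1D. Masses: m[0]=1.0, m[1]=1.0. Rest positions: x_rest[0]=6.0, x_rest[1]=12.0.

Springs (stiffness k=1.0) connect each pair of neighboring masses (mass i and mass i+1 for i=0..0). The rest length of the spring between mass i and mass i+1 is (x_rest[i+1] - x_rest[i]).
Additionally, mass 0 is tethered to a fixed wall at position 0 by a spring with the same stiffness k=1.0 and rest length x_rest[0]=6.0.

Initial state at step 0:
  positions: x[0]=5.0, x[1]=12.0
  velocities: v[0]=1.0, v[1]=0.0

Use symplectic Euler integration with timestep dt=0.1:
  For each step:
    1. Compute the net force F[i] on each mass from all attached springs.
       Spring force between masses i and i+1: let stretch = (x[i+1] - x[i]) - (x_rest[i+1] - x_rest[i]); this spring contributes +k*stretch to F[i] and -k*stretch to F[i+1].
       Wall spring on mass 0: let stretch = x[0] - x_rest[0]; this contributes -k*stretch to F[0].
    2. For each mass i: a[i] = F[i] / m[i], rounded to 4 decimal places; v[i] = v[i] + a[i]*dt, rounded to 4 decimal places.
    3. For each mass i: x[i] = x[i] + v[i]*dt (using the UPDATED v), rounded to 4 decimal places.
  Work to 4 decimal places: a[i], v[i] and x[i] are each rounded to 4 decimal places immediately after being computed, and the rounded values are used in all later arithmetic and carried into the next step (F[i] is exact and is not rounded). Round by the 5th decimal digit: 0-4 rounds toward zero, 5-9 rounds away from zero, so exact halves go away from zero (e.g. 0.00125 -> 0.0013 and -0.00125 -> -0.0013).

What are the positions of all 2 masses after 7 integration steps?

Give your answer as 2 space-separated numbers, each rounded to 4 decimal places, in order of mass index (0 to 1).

Answer: 6.0938 11.8085

Derivation:
Step 0: x=[5.0000 12.0000] v=[1.0000 0.0000]
Step 1: x=[5.1200 11.9900] v=[1.2000 -0.1000]
Step 2: x=[5.2575 11.9713] v=[1.3750 -0.1870]
Step 3: x=[5.4096 11.9455] v=[1.5206 -0.2584]
Step 4: x=[5.5729 11.9143] v=[1.6332 -0.3120]
Step 5: x=[5.7439 11.8797] v=[1.7101 -0.3461]
Step 6: x=[5.9188 11.8437] v=[1.7493 -0.3597]
Step 7: x=[6.0938 11.8085] v=[1.7499 -0.3522]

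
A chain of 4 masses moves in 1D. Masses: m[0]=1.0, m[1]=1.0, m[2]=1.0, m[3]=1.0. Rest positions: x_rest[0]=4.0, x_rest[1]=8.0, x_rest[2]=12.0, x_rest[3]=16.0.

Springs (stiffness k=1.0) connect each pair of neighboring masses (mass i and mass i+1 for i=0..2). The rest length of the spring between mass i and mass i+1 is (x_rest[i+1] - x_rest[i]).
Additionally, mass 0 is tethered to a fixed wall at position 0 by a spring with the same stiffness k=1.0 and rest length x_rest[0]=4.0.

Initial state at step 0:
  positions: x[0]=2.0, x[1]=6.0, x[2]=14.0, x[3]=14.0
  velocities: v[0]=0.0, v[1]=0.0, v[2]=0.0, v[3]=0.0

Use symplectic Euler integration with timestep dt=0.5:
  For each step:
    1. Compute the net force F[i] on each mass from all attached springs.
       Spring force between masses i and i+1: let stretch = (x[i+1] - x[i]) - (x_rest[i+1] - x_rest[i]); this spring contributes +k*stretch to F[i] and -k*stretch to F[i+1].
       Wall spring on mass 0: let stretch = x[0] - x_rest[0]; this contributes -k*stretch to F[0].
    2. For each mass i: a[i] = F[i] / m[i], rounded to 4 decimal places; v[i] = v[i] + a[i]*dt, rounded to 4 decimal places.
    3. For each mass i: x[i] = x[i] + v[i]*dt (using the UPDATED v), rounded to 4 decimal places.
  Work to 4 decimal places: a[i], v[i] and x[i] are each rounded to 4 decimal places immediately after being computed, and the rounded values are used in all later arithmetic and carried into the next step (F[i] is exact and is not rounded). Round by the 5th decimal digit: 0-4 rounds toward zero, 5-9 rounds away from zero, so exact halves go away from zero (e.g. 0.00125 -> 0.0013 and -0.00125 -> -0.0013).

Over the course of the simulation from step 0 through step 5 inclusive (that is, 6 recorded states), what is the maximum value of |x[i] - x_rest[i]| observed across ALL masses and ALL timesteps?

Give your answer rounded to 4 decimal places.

Answer: 3.6562

Derivation:
Step 0: x=[2.0000 6.0000 14.0000 14.0000] v=[0.0000 0.0000 0.0000 0.0000]
Step 1: x=[2.5000 7.0000 12.0000 15.0000] v=[1.0000 2.0000 -4.0000 2.0000]
Step 2: x=[3.5000 8.1250 9.5000 16.2500] v=[2.0000 2.2500 -5.0000 2.5000]
Step 3: x=[4.7813 8.4375 8.3438 16.8125] v=[2.5625 0.6250 -2.3125 1.1250]
Step 4: x=[5.7813 7.8125 9.3282 16.2578] v=[2.0000 -1.2500 1.9687 -1.1094]
Step 5: x=[5.8438 7.0586 11.6661 14.9707] v=[0.1250 -1.5078 4.6757 -2.5742]
Max displacement = 3.6562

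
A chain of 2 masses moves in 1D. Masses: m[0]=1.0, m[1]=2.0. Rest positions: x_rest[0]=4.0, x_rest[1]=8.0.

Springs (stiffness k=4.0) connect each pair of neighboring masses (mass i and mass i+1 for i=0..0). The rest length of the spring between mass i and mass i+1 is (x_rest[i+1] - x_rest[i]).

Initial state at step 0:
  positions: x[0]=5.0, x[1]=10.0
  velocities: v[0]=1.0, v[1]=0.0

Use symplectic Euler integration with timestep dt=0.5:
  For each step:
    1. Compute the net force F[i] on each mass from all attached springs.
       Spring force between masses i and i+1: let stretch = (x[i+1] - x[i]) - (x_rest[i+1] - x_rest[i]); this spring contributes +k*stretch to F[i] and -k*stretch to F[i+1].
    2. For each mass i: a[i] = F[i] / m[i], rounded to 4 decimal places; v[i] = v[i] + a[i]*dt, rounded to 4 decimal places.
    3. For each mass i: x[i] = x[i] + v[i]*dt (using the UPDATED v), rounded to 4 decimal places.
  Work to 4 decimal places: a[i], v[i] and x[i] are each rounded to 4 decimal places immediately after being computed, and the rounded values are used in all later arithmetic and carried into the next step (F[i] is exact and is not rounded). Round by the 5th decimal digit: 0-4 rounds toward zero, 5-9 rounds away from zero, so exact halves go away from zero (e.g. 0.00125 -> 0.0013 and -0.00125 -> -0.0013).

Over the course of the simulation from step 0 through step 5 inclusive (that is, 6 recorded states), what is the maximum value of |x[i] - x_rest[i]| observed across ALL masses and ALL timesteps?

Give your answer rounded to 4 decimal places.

Answer: 3.0000

Derivation:
Step 0: x=[5.0000 10.0000] v=[1.0000 0.0000]
Step 1: x=[6.5000 9.5000] v=[3.0000 -1.0000]
Step 2: x=[7.0000 9.5000] v=[1.0000 0.0000]
Step 3: x=[6.0000 10.2500] v=[-2.0000 1.5000]
Step 4: x=[5.2500 10.8750] v=[-1.5000 1.2500]
Step 5: x=[6.1250 10.6875] v=[1.7500 -0.3750]
Max displacement = 3.0000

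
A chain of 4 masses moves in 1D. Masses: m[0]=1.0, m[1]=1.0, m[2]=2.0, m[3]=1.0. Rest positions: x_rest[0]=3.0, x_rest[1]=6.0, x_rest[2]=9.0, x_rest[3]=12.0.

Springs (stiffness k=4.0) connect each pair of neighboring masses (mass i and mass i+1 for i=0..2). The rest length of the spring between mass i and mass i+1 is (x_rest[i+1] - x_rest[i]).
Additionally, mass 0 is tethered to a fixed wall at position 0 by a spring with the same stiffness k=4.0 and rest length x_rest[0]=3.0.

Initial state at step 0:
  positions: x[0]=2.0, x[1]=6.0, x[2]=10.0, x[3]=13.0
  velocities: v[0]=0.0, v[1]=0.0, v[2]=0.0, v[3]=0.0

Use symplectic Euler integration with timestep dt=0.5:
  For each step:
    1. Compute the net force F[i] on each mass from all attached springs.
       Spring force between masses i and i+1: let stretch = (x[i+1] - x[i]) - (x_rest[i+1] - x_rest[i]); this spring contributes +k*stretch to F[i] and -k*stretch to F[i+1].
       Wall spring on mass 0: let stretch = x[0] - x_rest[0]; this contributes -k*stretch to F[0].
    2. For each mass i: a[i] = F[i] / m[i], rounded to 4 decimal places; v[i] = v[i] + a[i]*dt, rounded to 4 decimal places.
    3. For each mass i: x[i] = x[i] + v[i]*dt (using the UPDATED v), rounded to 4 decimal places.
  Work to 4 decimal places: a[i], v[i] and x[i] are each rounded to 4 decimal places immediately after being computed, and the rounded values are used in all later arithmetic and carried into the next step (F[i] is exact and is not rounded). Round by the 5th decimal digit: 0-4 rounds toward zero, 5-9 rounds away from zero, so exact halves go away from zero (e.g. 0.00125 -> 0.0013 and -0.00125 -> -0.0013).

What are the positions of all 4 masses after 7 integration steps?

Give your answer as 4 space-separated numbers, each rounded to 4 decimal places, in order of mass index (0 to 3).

Answer: 3.2500 5.2500 8.6250 11.5000

Derivation:
Step 0: x=[2.0000 6.0000 10.0000 13.0000] v=[0.0000 0.0000 0.0000 0.0000]
Step 1: x=[4.0000 6.0000 9.5000 13.0000] v=[4.0000 0.0000 -1.0000 0.0000]
Step 2: x=[4.0000 7.5000 9.0000 12.5000] v=[0.0000 3.0000 -1.0000 -1.0000]
Step 3: x=[3.5000 7.0000 9.5000 11.5000] v=[-1.0000 -1.0000 1.0000 -2.0000]
Step 4: x=[3.0000 5.5000 9.7500 11.5000] v=[-1.0000 -3.0000 0.5000 0.0000]
Step 5: x=[2.0000 5.7500 8.7500 12.7500] v=[-2.0000 0.5000 -2.0000 2.5000]
Step 6: x=[2.7500 5.2500 8.2500 13.0000] v=[1.5000 -1.0000 -1.0000 0.5000]
Step 7: x=[3.2500 5.2500 8.6250 11.5000] v=[1.0000 0.0000 0.7500 -3.0000]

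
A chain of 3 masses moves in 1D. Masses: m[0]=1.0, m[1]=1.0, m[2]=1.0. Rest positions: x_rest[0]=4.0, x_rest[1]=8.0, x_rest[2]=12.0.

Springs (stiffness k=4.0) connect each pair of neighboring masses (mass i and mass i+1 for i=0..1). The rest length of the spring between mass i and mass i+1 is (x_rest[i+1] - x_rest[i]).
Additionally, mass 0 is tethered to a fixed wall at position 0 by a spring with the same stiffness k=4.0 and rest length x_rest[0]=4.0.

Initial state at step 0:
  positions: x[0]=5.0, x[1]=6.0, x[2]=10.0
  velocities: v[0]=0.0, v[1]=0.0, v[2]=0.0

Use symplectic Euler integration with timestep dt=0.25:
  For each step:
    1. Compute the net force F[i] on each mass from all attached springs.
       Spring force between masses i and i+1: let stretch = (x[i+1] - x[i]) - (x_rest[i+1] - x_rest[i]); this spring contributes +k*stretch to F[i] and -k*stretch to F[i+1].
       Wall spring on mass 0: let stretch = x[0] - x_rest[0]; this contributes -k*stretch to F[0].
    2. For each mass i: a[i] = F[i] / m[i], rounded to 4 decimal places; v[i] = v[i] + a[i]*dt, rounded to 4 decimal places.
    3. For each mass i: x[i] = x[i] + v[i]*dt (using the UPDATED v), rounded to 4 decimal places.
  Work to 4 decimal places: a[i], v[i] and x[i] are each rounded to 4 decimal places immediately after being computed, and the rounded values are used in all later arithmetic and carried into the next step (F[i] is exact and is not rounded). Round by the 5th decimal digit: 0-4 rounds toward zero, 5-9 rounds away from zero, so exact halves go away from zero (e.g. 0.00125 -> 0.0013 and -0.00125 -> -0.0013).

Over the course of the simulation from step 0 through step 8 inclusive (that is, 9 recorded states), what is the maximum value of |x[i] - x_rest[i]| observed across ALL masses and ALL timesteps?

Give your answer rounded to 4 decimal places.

Step 0: x=[5.0000 6.0000 10.0000] v=[0.0000 0.0000 0.0000]
Step 1: x=[4.0000 6.7500 10.0000] v=[-4.0000 3.0000 0.0000]
Step 2: x=[2.6875 7.6250 10.1875] v=[-5.2500 3.5000 0.7500]
Step 3: x=[1.9375 7.9063 10.7344] v=[-3.0000 1.1250 2.1875]
Step 4: x=[2.1953 7.4024 11.5743] v=[1.0313 -2.0157 3.3594]
Step 5: x=[3.2061 6.6397 12.3712] v=[4.0431 -3.0509 3.1875]
Step 6: x=[4.2738 6.4515 12.7352] v=[4.2706 -0.7530 1.4560]
Step 7: x=[4.8174 7.2898 12.5283] v=[2.1745 3.3530 -0.8277]
Step 8: x=[4.7748 8.8196 12.0118] v=[-0.1705 6.1191 -2.0662]
Max displacement = 2.0625

Answer: 2.0625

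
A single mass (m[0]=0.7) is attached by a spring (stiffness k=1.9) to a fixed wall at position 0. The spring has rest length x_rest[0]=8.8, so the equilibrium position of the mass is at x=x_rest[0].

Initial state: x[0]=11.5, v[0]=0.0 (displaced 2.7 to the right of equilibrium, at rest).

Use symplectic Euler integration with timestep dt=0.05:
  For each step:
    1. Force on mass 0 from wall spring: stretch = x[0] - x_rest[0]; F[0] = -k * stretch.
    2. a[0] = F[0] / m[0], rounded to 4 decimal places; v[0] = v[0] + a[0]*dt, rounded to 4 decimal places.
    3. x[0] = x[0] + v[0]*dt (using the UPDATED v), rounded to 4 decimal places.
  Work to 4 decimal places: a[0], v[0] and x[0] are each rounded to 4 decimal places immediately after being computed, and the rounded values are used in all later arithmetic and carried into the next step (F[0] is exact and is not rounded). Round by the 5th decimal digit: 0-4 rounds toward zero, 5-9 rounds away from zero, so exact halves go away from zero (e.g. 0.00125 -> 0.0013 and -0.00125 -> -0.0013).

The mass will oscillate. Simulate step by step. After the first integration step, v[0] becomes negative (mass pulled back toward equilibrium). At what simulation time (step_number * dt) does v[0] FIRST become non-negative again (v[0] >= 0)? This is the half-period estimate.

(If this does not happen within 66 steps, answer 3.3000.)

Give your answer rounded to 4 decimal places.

Step 0: x=[11.5000] v=[0.0000]
Step 1: x=[11.4817] v=[-0.3664]
Step 2: x=[11.4452] v=[-0.7303]
Step 3: x=[11.3907] v=[-1.0893]
Step 4: x=[11.3187] v=[-1.4409]
Step 5: x=[11.2296] v=[-1.7827]
Step 6: x=[11.1240] v=[-2.1124]
Step 7: x=[11.0026] v=[-2.4278]
Step 8: x=[10.8663] v=[-2.7267]
Step 9: x=[10.7159] v=[-3.0071]
Step 10: x=[10.5525] v=[-3.2671]
Step 11: x=[10.3773] v=[-3.5049]
Step 12: x=[10.1914] v=[-3.7190]
Step 13: x=[9.9960] v=[-3.9078]
Step 14: x=[9.7925] v=[-4.0701]
Step 15: x=[9.5823] v=[-4.2048]
Step 16: x=[9.3668] v=[-4.3110]
Step 17: x=[9.1474] v=[-4.3879]
Step 18: x=[8.9257] v=[-4.4350]
Step 19: x=[8.7031] v=[-4.4521]
Step 20: x=[8.4812] v=[-4.4390]
Step 21: x=[8.2614] v=[-4.3957]
Step 22: x=[8.0453] v=[-4.3226]
Step 23: x=[7.8343] v=[-4.2202]
Step 24: x=[7.6298] v=[-4.0891]
Step 25: x=[7.4333] v=[-3.9303]
Step 26: x=[7.2461] v=[-3.7448]
Step 27: x=[7.0694] v=[-3.5339]
Step 28: x=[6.9045] v=[-3.2990]
Step 29: x=[6.7524] v=[-3.0418]
Step 30: x=[6.6142] v=[-2.7639]
Step 31: x=[6.4908] v=[-2.4673]
Step 32: x=[6.3831] v=[-2.1539]
Step 33: x=[6.2918] v=[-1.8259]
Step 34: x=[6.2175] v=[-1.4855]
Step 35: x=[6.1608] v=[-1.1350]
Step 36: x=[6.1220] v=[-0.7768]
Step 37: x=[6.1013] v=[-0.4134]
Step 38: x=[6.0989] v=[-0.0472]
Step 39: x=[6.1149] v=[0.3194]
First v>=0 after going negative at step 39, time=1.9500

Answer: 1.9500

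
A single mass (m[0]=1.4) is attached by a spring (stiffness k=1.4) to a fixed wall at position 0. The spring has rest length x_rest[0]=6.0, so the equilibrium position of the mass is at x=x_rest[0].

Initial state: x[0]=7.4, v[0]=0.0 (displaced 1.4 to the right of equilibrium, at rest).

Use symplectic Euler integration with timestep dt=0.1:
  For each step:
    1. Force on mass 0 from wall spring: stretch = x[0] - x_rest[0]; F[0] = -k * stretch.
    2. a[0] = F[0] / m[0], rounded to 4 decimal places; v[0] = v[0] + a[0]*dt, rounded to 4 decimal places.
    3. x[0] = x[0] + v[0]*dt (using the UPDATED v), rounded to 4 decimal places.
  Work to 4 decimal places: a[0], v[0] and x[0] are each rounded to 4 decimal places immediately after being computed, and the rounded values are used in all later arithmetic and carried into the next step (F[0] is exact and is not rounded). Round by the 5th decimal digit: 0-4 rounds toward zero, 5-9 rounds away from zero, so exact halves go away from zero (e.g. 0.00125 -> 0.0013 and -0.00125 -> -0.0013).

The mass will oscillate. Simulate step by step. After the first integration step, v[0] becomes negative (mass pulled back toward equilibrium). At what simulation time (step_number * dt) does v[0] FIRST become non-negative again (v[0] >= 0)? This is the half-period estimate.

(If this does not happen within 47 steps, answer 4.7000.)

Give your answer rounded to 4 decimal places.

Answer: 3.2000

Derivation:
Step 0: x=[7.4000] v=[0.0000]
Step 1: x=[7.3860] v=[-0.1400]
Step 2: x=[7.3581] v=[-0.2786]
Step 3: x=[7.3167] v=[-0.4144]
Step 4: x=[7.2621] v=[-0.5461]
Step 5: x=[7.1949] v=[-0.6723]
Step 6: x=[7.1157] v=[-0.7918]
Step 7: x=[7.0254] v=[-0.9034]
Step 8: x=[6.9248] v=[-1.0059]
Step 9: x=[6.8150] v=[-1.0984]
Step 10: x=[6.6970] v=[-1.1799]
Step 11: x=[6.5720] v=[-1.2496]
Step 12: x=[6.4413] v=[-1.3068]
Step 13: x=[6.3062] v=[-1.3509]
Step 14: x=[6.1681] v=[-1.3815]
Step 15: x=[6.0283] v=[-1.3983]
Step 16: x=[5.8882] v=[-1.4011]
Step 17: x=[5.7492] v=[-1.3899]
Step 18: x=[5.6127] v=[-1.3648]
Step 19: x=[5.4801] v=[-1.3261]
Step 20: x=[5.3527] v=[-1.2741]
Step 21: x=[5.2318] v=[-1.2094]
Step 22: x=[5.1185] v=[-1.1326]
Step 23: x=[5.0141] v=[-1.0445]
Step 24: x=[4.9195] v=[-0.9459]
Step 25: x=[4.8357] v=[-0.8379]
Step 26: x=[4.7636] v=[-0.7215]
Step 27: x=[4.7038] v=[-0.5979]
Step 28: x=[4.6570] v=[-0.4683]
Step 29: x=[4.6236] v=[-0.3340]
Step 30: x=[4.6040] v=[-0.1964]
Step 31: x=[4.5983] v=[-0.0568]
Step 32: x=[4.6066] v=[0.0834]
First v>=0 after going negative at step 32, time=3.2000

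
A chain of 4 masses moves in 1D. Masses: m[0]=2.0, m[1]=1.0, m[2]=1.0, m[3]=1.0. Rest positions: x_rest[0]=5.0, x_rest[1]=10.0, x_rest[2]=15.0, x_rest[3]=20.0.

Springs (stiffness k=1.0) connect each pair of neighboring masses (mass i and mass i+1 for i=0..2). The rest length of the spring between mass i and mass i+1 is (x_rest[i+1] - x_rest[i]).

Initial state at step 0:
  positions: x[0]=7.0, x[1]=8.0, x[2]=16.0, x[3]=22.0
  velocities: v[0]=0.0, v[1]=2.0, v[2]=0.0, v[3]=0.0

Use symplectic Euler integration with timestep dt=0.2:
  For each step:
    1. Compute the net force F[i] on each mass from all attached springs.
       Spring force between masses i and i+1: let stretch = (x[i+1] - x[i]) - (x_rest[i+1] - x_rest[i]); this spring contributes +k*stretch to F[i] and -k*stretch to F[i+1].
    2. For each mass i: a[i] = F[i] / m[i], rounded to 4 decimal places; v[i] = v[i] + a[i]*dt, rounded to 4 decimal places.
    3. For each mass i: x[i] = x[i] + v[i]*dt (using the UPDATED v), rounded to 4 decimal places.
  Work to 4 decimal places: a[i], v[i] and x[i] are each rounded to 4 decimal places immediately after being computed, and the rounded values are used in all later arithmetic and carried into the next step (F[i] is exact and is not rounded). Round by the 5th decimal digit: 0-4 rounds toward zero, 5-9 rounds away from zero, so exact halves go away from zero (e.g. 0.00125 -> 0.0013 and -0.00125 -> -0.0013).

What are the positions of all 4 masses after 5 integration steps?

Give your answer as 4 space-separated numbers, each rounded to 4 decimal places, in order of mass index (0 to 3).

Answer: 6.1764 12.7098 15.5624 21.3750

Derivation:
Step 0: x=[7.0000 8.0000 16.0000 22.0000] v=[0.0000 2.0000 0.0000 0.0000]
Step 1: x=[6.9200 8.6800 15.9200 21.9600] v=[-0.4000 3.4000 -0.4000 -0.2000]
Step 2: x=[6.7752 9.5792 15.7920 21.8784] v=[-0.7240 4.4960 -0.6400 -0.4080]
Step 3: x=[6.5865 10.6148 15.6589 21.7533] v=[-0.9436 5.1778 -0.6653 -0.6253]
Step 4: x=[6.3783 11.6910 15.5679 21.5845] v=[-1.0408 5.3810 -0.4552 -0.8442]
Step 5: x=[6.1764 12.7098 15.5624 21.3750] v=[-1.0095 5.0938 -0.0273 -1.0475]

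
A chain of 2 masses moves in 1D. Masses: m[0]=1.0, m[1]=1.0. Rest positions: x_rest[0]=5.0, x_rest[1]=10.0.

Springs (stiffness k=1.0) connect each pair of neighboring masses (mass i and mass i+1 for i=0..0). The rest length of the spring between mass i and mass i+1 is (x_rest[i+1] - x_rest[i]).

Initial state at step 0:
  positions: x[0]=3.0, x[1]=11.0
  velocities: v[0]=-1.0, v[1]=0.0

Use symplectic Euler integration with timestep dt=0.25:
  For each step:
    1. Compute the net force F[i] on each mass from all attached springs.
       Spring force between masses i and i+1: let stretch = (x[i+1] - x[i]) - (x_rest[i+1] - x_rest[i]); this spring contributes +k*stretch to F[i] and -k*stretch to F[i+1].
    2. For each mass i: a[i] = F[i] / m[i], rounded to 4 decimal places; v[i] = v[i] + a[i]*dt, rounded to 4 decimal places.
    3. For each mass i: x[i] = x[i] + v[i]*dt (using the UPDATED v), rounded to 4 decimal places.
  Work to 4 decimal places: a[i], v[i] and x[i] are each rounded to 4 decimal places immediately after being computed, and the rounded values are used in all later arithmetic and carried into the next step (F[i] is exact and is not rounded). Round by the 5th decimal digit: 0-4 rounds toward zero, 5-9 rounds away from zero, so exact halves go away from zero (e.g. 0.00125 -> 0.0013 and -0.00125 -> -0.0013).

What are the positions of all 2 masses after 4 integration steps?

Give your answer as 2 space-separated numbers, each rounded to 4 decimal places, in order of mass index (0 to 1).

Answer: 3.6884 9.3116

Derivation:
Step 0: x=[3.0000 11.0000] v=[-1.0000 0.0000]
Step 1: x=[2.9375 10.8125] v=[-0.2500 -0.7500]
Step 2: x=[3.0547 10.4453] v=[0.4688 -1.4688]
Step 3: x=[3.3213 9.9287] v=[1.0665 -2.0665]
Step 4: x=[3.6884 9.3116] v=[1.4684 -2.4684]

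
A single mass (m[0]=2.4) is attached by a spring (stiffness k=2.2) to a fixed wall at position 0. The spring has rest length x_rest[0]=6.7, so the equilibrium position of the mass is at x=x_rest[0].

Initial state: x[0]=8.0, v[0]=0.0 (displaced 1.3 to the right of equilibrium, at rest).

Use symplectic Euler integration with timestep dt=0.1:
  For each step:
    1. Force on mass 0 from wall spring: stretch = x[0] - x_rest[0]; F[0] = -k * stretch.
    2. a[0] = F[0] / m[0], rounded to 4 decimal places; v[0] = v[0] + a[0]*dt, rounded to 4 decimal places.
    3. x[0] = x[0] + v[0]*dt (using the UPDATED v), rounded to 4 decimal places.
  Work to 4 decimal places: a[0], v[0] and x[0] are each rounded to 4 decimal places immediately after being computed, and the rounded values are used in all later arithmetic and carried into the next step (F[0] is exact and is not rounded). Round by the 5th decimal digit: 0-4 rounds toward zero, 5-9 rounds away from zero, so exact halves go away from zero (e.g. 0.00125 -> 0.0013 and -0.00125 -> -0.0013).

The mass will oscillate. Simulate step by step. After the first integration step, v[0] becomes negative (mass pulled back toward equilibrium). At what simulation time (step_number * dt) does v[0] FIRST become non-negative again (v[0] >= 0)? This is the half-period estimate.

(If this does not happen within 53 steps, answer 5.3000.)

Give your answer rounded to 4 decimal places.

Answer: 3.3000

Derivation:
Step 0: x=[8.0000] v=[0.0000]
Step 1: x=[7.9881] v=[-0.1192]
Step 2: x=[7.9644] v=[-0.2373]
Step 3: x=[7.9291] v=[-0.3532]
Step 4: x=[7.8825] v=[-0.4659]
Step 5: x=[7.8251] v=[-0.5743]
Step 6: x=[7.7574] v=[-0.6774]
Step 7: x=[7.6800] v=[-0.7743]
Step 8: x=[7.5936] v=[-0.8641]
Step 9: x=[7.4990] v=[-0.9460]
Step 10: x=[7.3971] v=[-1.0192]
Step 11: x=[7.2888] v=[-1.0831]
Step 12: x=[7.1751] v=[-1.1371]
Step 13: x=[7.0570] v=[-1.1807]
Step 14: x=[6.9357] v=[-1.2134]
Step 15: x=[6.8122] v=[-1.2350]
Step 16: x=[6.6877] v=[-1.2453]
Step 17: x=[6.5633] v=[-1.2442]
Step 18: x=[6.4401] v=[-1.2317]
Step 19: x=[6.3193] v=[-1.2079]
Step 20: x=[6.2020] v=[-1.1730]
Step 21: x=[6.0893] v=[-1.1274]
Step 22: x=[5.9822] v=[-1.0714]
Step 23: x=[5.8816] v=[-1.0056]
Step 24: x=[5.7885] v=[-0.9306]
Step 25: x=[5.7038] v=[-0.8471]
Step 26: x=[5.6282] v=[-0.7558]
Step 27: x=[5.5624] v=[-0.6576]
Step 28: x=[5.5071] v=[-0.5533]
Step 29: x=[5.4627] v=[-0.4440]
Step 30: x=[5.4296] v=[-0.3306]
Step 31: x=[5.4082] v=[-0.2142]
Step 32: x=[5.3986] v=[-0.0958]
Step 33: x=[5.4010] v=[0.0235]
First v>=0 after going negative at step 33, time=3.3000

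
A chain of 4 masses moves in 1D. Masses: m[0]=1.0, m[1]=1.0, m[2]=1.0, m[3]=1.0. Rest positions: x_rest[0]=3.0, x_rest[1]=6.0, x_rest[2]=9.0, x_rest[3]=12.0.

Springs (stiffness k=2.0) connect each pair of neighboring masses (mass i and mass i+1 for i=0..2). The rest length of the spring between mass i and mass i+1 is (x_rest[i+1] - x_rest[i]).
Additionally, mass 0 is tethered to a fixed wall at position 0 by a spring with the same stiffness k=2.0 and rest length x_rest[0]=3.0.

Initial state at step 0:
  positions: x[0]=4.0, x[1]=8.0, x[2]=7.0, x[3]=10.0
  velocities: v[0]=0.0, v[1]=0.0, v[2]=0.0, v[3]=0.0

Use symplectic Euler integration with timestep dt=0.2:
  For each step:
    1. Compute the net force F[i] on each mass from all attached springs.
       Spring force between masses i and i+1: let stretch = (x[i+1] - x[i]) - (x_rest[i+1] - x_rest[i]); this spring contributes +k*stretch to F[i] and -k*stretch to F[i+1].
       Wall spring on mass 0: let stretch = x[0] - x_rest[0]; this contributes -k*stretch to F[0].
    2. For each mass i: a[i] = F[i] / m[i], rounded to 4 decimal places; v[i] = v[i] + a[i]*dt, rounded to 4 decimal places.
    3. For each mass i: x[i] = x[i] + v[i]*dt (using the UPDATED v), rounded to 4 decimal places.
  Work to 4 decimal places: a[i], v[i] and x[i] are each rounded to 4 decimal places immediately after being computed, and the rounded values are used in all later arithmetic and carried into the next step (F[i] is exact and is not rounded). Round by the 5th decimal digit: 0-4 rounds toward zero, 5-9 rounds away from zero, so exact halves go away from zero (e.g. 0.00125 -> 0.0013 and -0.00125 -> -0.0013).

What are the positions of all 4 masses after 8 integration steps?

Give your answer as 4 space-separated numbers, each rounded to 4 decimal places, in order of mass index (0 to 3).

Answer: 1.3486 4.2951 8.8430 12.4097

Derivation:
Step 0: x=[4.0000 8.0000 7.0000 10.0000] v=[0.0000 0.0000 0.0000 0.0000]
Step 1: x=[4.0000 7.6000 7.3200 10.0000] v=[0.0000 -2.0000 1.6000 0.0000]
Step 2: x=[3.9680 6.8896 7.8768 10.0256] v=[-0.1600 -3.5520 2.7840 0.1280]
Step 3: x=[3.8523 6.0244 8.5265 10.1193] v=[-0.5786 -4.3258 3.2486 0.4685]
Step 4: x=[3.6022 5.1856 9.1035 10.3256] v=[-1.2507 -4.1938 2.8849 1.0314]
Step 5: x=[3.1906 4.5336 9.4648 10.6741] v=[-2.0582 -3.2600 1.8066 1.7426]
Step 6: x=[2.6312 4.1687 9.5284 11.1659] v=[-2.7972 -1.8247 0.3178 2.4589]
Step 7: x=[1.9843 4.1095 9.2942 11.7667] v=[-3.2347 -0.2958 -1.1711 3.0039]
Step 8: x=[1.3486 4.2951 8.8430 12.4097] v=[-3.1783 0.9280 -2.2560 3.2149]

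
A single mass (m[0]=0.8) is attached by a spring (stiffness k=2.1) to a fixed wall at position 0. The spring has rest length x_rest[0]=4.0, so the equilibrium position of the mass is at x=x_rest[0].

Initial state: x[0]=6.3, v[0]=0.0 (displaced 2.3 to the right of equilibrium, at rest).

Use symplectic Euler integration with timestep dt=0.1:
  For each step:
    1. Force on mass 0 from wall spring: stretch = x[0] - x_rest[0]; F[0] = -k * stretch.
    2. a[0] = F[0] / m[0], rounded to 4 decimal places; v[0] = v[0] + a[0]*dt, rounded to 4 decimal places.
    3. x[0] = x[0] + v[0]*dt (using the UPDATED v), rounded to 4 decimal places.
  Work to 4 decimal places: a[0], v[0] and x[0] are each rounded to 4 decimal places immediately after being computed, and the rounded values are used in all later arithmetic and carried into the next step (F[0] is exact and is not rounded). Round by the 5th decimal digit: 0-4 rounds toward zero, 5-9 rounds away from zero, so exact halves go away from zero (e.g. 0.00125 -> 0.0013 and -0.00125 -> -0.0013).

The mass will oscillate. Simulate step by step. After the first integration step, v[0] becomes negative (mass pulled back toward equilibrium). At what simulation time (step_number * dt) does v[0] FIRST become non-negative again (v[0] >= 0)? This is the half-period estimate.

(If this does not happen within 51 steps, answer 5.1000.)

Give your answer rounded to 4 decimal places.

Answer: 2.0000

Derivation:
Step 0: x=[6.3000] v=[0.0000]
Step 1: x=[6.2396] v=[-0.6038]
Step 2: x=[6.1204] v=[-1.1917]
Step 3: x=[5.9456] v=[-1.7483]
Step 4: x=[5.7197] v=[-2.2590]
Step 5: x=[5.4487] v=[-2.7104]
Step 6: x=[5.1396] v=[-3.0907]
Step 7: x=[4.8006] v=[-3.3899]
Step 8: x=[4.4406] v=[-3.6001]
Step 9: x=[4.0690] v=[-3.7158]
Step 10: x=[3.6956] v=[-3.7339]
Step 11: x=[3.3302] v=[-3.6540]
Step 12: x=[2.9824] v=[-3.4782]
Step 13: x=[2.6613] v=[-3.2111]
Step 14: x=[2.3753] v=[-2.8597]
Step 15: x=[2.1320] v=[-2.4332]
Step 16: x=[1.9377] v=[-1.9429]
Step 17: x=[1.7975] v=[-1.4016]
Step 18: x=[1.7152] v=[-0.8234]
Step 19: x=[1.6928] v=[-0.2236]
Step 20: x=[1.7310] v=[0.3820]
First v>=0 after going negative at step 20, time=2.0000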